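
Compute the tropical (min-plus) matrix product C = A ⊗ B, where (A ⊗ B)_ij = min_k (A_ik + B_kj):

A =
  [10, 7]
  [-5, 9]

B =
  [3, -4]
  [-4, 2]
A ⊗ B =
  [3, 6]
  [-2, -9]

Apply the min-plus product entry-by-entry:
  C[0][0] = min over k of (A[0][0] + B[0][0] = 10 + 3 = 13, A[0][1] + B[1][0] = 7 + -4 = 3) = 3 (attained at k = 1)
  C[0][1] = min over k of (A[0][0] + B[0][1] = 10 + -4 = 6, A[0][1] + B[1][1] = 7 + 2 = 9) = 6 (attained at k = 0)
  C[1][0] = min over k of (A[1][0] + B[0][0] = -5 + 3 = -2, A[1][1] + B[1][0] = 9 + -4 = 5) = -2 (attained at k = 0)
  C[1][1] = min over k of (A[1][0] + B[0][1] = -5 + -4 = -9, A[1][1] + B[1][1] = 9 + 2 = 11) = -9 (attained at k = 0)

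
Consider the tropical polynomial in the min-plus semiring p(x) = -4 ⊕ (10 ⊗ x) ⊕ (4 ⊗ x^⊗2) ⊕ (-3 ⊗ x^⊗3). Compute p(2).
p(2) = -4

A tropical monomial a ⊗ x^⊗i evaluates to a + i · x. Evaluating each term at x = 2:
  Term 0 contributes -4 + 0 · 2 = -4
  Term 1 contributes 10 + 1 · 2 = 12
  Term 2 contributes 4 + 2 · 2 = 8
  Term 3 contributes -3 + 3 · 2 = 3
p(2) = ⊕ of these = min[-4, 12, 8, 3] = -4.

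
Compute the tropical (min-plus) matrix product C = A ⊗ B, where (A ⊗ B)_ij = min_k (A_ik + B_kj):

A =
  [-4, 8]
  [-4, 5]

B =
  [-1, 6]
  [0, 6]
A ⊗ B =
  [-5, 2]
  [-5, 2]

Apply the min-plus product entry-by-entry:
  C[0][0] = min over k of (A[0][0] + B[0][0] = -4 + -1 = -5, A[0][1] + B[1][0] = 8 + 0 = 8) = -5 (attained at k = 0)
  C[0][1] = min over k of (A[0][0] + B[0][1] = -4 + 6 = 2, A[0][1] + B[1][1] = 8 + 6 = 14) = 2 (attained at k = 0)
  C[1][0] = min over k of (A[1][0] + B[0][0] = -4 + -1 = -5, A[1][1] + B[1][0] = 5 + 0 = 5) = -5 (attained at k = 0)
  C[1][1] = min over k of (A[1][0] + B[0][1] = -4 + 6 = 2, A[1][1] + B[1][1] = 5 + 6 = 11) = 2 (attained at k = 0)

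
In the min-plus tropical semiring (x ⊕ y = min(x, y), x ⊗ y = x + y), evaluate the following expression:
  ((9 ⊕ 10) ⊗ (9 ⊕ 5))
((9 ⊕ 10) ⊗ (9 ⊕ 5)) = 14

Expand innermost to outermost. Recall ⊕ takes the minimum of its arguments and ⊗ takes their sum. Working out the expression ((9 ⊕ 10) ⊗ (9 ⊕ 5)) gives 14.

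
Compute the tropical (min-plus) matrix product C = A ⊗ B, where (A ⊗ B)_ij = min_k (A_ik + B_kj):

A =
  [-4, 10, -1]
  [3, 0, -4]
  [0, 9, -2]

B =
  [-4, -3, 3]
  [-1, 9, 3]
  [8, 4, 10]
A ⊗ B =
  [-8, -7, -1]
  [-1, 0, 3]
  [-4, -3, 3]

Apply the min-plus product entry-by-entry:
  C[0][0] = min over k of (A[0][0] + B[0][0] = -4 + -4 = -8, A[0][1] + B[1][0] = 10 + -1 = 9, A[0][2] + B[2][0] = -1 + 8 = 7) = -8 (attained at k = 0)
  C[0][1] = min over k of (A[0][0] + B[0][1] = -4 + -3 = -7, A[0][1] + B[1][1] = 10 + 9 = 19, A[0][2] + B[2][1] = -1 + 4 = 3) = -7 (attained at k = 0)
  C[0][2] = min over k of (A[0][0] + B[0][2] = -4 + 3 = -1, A[0][1] + B[1][2] = 10 + 3 = 13, A[0][2] + B[2][2] = -1 + 10 = 9) = -1 (attained at k = 0)
  C[1][0] = min over k of (A[1][0] + B[0][0] = 3 + -4 = -1, A[1][1] + B[1][0] = 0 + -1 = -1, A[1][2] + B[2][0] = -4 + 8 = 4) = -1 (attained at k = 0)
  C[1][1] = min over k of (A[1][0] + B[0][1] = 3 + -3 = 0, A[1][1] + B[1][1] = 0 + 9 = 9, A[1][2] + B[2][1] = -4 + 4 = 0) = 0 (attained at k = 0)
  C[1][2] = min over k of (A[1][0] + B[0][2] = 3 + 3 = 6, A[1][1] + B[1][2] = 0 + 3 = 3, A[1][2] + B[2][2] = -4 + 10 = 6) = 3 (attained at k = 1)
  C[2][0] = min over k of (A[2][0] + B[0][0] = 0 + -4 = -4, A[2][1] + B[1][0] = 9 + -1 = 8, A[2][2] + B[2][0] = -2 + 8 = 6) = -4 (attained at k = 0)
  C[2][1] = min over k of (A[2][0] + B[0][1] = 0 + -3 = -3, A[2][1] + B[1][1] = 9 + 9 = 18, A[2][2] + B[2][1] = -2 + 4 = 2) = -3 (attained at k = 0)
  C[2][2] = min over k of (A[2][0] + B[0][2] = 0 + 3 = 3, A[2][1] + B[1][2] = 9 + 3 = 12, A[2][2] + B[2][2] = -2 + 10 = 8) = 3 (attained at k = 0)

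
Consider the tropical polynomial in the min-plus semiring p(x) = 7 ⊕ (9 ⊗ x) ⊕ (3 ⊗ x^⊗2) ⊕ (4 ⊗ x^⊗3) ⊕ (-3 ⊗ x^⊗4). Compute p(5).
p(5) = 7

A tropical monomial a ⊗ x^⊗i evaluates to a + i · x. Evaluating each term at x = 5:
  Term 0 contributes 7 + 0 · 5 = 7
  Term 1 contributes 9 + 1 · 5 = 14
  Term 2 contributes 3 + 2 · 5 = 13
  Term 3 contributes 4 + 3 · 5 = 19
  Term 4 contributes -3 + 4 · 5 = 17
p(5) = ⊕ of these = min[7, 14, 13, 19, 17] = 7.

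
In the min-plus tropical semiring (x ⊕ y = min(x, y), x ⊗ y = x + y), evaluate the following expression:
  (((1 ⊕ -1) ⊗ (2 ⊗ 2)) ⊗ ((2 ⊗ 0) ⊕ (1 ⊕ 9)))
(((1 ⊕ -1) ⊗ (2 ⊗ 2)) ⊗ ((2 ⊗ 0) ⊕ (1 ⊕ 9))) = 4

Expand innermost to outermost. Recall ⊕ takes the minimum of its arguments and ⊗ takes their sum. Working out the expression (((1 ⊕ -1) ⊗ (2 ⊗ 2)) ⊗ ((2 ⊗ 0) ⊕ (1 ⊕ 9))) gives 4.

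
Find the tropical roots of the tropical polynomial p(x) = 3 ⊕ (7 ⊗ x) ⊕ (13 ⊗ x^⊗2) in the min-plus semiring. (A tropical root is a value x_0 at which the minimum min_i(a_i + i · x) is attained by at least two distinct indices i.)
Roots: {-6, -4}

Each tropical root is a break point of the lower envelope of the lines y = a_i + i · x (there are 3 lines, with slopes 0, 1, ..., 2). Only the lines that attain the minimum somewhere contribute to roots; other lines are dominated. Here the surviving (envelope) indices are i = 2, i = 1, i = 0.
Intersections between consecutive envelope lines give the roots: for adjacent envelope indices i < j the intersection is x = (a_i − a_j) / (j − i). Reading off the sorted break points: {-6, -4}.
Verification: at each break x_0, at least two indices attain the minimum of min_i(a_i + i · x_0).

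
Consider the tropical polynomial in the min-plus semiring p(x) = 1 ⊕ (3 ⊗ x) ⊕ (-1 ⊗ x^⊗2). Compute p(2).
p(2) = 1

A tropical monomial a ⊗ x^⊗i evaluates to a + i · x. Evaluating each term at x = 2:
  Term 0 contributes 1 + 0 · 2 = 1
  Term 1 contributes 3 + 1 · 2 = 5
  Term 2 contributes -1 + 2 · 2 = 3
p(2) = ⊕ of these = min[1, 5, 3] = 1.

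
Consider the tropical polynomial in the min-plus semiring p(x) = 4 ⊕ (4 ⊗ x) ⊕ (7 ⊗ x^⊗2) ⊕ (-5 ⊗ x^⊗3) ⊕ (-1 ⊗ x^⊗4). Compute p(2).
p(2) = 1

A tropical monomial a ⊗ x^⊗i evaluates to a + i · x. Evaluating each term at x = 2:
  Term 0 contributes 4 + 0 · 2 = 4
  Term 1 contributes 4 + 1 · 2 = 6
  Term 2 contributes 7 + 2 · 2 = 11
  Term 3 contributes -5 + 3 · 2 = 1
  Term 4 contributes -1 + 4 · 2 = 7
p(2) = ⊕ of these = min[4, 6, 11, 1, 7] = 1.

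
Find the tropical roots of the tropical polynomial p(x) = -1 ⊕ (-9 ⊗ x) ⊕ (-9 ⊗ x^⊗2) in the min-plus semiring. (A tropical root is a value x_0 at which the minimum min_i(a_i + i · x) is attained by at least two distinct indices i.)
Roots: {0, 8}

Each tropical root is a break point of the lower envelope of the lines y = a_i + i · x (there are 3 lines, with slopes 0, 1, ..., 2). Only the lines that attain the minimum somewhere contribute to roots; other lines are dominated. Here the surviving (envelope) indices are i = 2, i = 1, i = 0.
Intersections between consecutive envelope lines give the roots: for adjacent envelope indices i < j the intersection is x = (a_i − a_j) / (j − i). Reading off the sorted break points: {0, 8}.
Verification: at each break x_0, at least two indices attain the minimum of min_i(a_i + i · x_0).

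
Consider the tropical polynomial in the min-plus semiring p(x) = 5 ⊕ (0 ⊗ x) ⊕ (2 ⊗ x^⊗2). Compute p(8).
p(8) = 5

A tropical monomial a ⊗ x^⊗i evaluates to a + i · x. Evaluating each term at x = 8:
  Term 0 contributes 5 + 0 · 8 = 5
  Term 1 contributes 0 + 1 · 8 = 8
  Term 2 contributes 2 + 2 · 8 = 18
p(8) = ⊕ of these = min[5, 8, 18] = 5.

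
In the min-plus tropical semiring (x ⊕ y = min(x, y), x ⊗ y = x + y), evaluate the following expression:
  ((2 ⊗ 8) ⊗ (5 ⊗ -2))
((2 ⊗ 8) ⊗ (5 ⊗ -2)) = 13

Expand innermost to outermost. Recall ⊕ takes the minimum of its arguments and ⊗ takes their sum. Working out the expression ((2 ⊗ 8) ⊗ (5 ⊗ -2)) gives 13.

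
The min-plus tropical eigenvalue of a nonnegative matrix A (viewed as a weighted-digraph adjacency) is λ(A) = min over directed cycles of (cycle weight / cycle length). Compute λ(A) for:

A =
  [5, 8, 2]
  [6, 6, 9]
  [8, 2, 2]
λ(A) = 2

Enumerate directed cycles and compute their means (weight / length). Sample:
  cycle 0 → 0: weight = 5, length = 1, mean = 5/1 ≈ 5.000
  cycle 1 → 1: weight = 6, length = 1, mean = 6/1 ≈ 6.000
  cycle 2 → 2: weight = 2, length = 1, mean = 2/1 ≈ 2.000
  cycle 0 → 1 → 0: weight = 14, length = 2, mean = 14/2 ≈ 7.000
  cycle 0 → 2 → 0: weight = 10, length = 2, mean = 10/2 ≈ 5.000
  cycle 1 → 0 → 1: weight = 14, length = 2, mean = 14/2 ≈ 7.000
Minimum mean = 2.000, attained e.g. along the cycle 2 → 2 with weight 2 and length 1. So λ(A) = 2/1 = 2.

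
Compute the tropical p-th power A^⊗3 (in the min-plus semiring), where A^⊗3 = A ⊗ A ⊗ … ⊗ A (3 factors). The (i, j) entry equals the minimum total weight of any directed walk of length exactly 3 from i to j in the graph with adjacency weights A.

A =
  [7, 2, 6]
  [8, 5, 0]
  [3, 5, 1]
A^⊗3 =
  [5, 7, 3]
  [4, 5, 2]
  [5, 6, 3]

Each entry (A^⊗3)_ij equals the minimum over all length-3 walks i = v_0 → v_1 → … → v_3 = j of Σ_t A[v_t][v_{t+1}]. For example, for (i, j) = (0, 2) we minimise over 9 possible intermediate vertex sequences; the minimum is 3, attained along the walk 0 → 1 → 2 → 2.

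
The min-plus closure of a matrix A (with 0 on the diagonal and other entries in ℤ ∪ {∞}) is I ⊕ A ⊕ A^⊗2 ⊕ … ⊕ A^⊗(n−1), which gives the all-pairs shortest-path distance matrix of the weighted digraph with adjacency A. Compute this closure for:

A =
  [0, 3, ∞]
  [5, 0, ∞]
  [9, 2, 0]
Closure =
  [0, 3, ∞]
  [5, 0, ∞]
  [7, 2, 0]

This is the Floyd-Warshall all-pairs shortest-path computation. For each intermediate vertex k = 0, 1, …, 2, update dist[i][j] ← min(dist[i][j], dist[i][k] + dist[k][j]). The final matrix gives, for each (i, j), the minimum total weight of any directed path from i to j (possibly empty when i = j).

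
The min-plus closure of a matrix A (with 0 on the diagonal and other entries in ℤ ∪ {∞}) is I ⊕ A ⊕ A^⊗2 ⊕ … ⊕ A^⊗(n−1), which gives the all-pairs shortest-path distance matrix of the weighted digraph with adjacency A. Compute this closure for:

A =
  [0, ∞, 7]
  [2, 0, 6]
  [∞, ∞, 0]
Closure =
  [0, ∞, 7]
  [2, 0, 6]
  [∞, ∞, 0]

This is the Floyd-Warshall all-pairs shortest-path computation. For each intermediate vertex k = 0, 1, …, 2, update dist[i][j] ← min(dist[i][j], dist[i][k] + dist[k][j]). The final matrix gives, for each (i, j), the minimum total weight of any directed path from i to j (possibly empty when i = j).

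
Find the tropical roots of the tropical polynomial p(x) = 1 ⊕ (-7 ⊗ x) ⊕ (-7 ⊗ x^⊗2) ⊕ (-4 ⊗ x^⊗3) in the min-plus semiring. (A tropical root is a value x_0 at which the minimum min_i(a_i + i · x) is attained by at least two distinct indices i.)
Roots: {-3, 0, 8}

Each tropical root is a break point of the lower envelope of the lines y = a_i + i · x (there are 4 lines, with slopes 0, 1, ..., 3). Only the lines that attain the minimum somewhere contribute to roots; other lines are dominated. Here the surviving (envelope) indices are i = 3, i = 2, i = 1, i = 0.
Intersections between consecutive envelope lines give the roots: for adjacent envelope indices i < j the intersection is x = (a_i − a_j) / (j − i). Reading off the sorted break points: {-3, 0, 8}.
Verification: at each break x_0, at least two indices attain the minimum of min_i(a_i + i · x_0).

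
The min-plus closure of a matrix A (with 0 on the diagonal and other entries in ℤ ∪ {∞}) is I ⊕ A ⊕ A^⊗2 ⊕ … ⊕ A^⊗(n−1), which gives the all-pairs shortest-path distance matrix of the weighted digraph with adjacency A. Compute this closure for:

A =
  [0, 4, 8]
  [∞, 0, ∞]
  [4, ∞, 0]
Closure =
  [0, 4, 8]
  [∞, 0, ∞]
  [4, 8, 0]

This is the Floyd-Warshall all-pairs shortest-path computation. For each intermediate vertex k = 0, 1, …, 2, update dist[i][j] ← min(dist[i][j], dist[i][k] + dist[k][j]). The final matrix gives, for each (i, j), the minimum total weight of any directed path from i to j (possibly empty when i = j).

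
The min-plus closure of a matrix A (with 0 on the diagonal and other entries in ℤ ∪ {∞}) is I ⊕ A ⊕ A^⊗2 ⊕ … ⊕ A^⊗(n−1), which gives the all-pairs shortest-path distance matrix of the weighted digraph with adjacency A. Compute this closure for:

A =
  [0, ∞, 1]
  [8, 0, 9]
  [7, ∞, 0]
Closure =
  [0, ∞, 1]
  [8, 0, 9]
  [7, ∞, 0]

This is the Floyd-Warshall all-pairs shortest-path computation. For each intermediate vertex k = 0, 1, …, 2, update dist[i][j] ← min(dist[i][j], dist[i][k] + dist[k][j]). The final matrix gives, for each (i, j), the minimum total weight of any directed path from i to j (possibly empty when i = j).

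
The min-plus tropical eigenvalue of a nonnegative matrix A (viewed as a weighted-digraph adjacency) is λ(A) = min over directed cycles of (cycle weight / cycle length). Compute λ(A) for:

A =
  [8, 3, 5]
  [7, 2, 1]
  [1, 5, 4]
λ(A) = 5/3

Enumerate directed cycles and compute their means (weight / length). Sample:
  cycle 0 → 0: weight = 8, length = 1, mean = 8/1 ≈ 8.000
  cycle 1 → 1: weight = 2, length = 1, mean = 2/1 ≈ 2.000
  cycle 2 → 2: weight = 4, length = 1, mean = 4/1 ≈ 4.000
  cycle 0 → 1 → 0: weight = 10, length = 2, mean = 10/2 ≈ 5.000
  cycle 0 → 2 → 0: weight = 6, length = 2, mean = 6/2 ≈ 3.000
  cycle 1 → 0 → 1: weight = 10, length = 2, mean = 10/2 ≈ 5.000
Minimum mean = 1.667, attained e.g. along the cycle 0 → 1 → 2 → 0 with weight 5 and length 3. So λ(A) = 5/3 = 5/3.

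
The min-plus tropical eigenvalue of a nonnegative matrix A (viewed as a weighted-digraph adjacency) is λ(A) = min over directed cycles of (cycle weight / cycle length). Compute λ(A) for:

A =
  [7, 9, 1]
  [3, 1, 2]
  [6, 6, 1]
λ(A) = 1

Enumerate directed cycles and compute their means (weight / length). Sample:
  cycle 0 → 0: weight = 7, length = 1, mean = 7/1 ≈ 7.000
  cycle 1 → 1: weight = 1, length = 1, mean = 1/1 ≈ 1.000
  cycle 2 → 2: weight = 1, length = 1, mean = 1/1 ≈ 1.000
  cycle 0 → 1 → 0: weight = 12, length = 2, mean = 12/2 ≈ 6.000
  cycle 0 → 2 → 0: weight = 7, length = 2, mean = 7/2 ≈ 3.500
  cycle 1 → 0 → 1: weight = 12, length = 2, mean = 12/2 ≈ 6.000
Minimum mean = 1.000, attained e.g. along the cycle 1 → 1 with weight 1 and length 1. So λ(A) = 1/1 = 1.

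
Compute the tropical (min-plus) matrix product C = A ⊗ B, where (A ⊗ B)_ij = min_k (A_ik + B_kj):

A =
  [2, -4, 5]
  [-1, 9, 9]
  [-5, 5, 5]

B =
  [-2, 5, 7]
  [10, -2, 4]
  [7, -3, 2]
A ⊗ B =
  [0, -6, 0]
  [-3, 4, 6]
  [-7, 0, 2]

Apply the min-plus product entry-by-entry:
  C[0][0] = min over k of (A[0][0] + B[0][0] = 2 + -2 = 0, A[0][1] + B[1][0] = -4 + 10 = 6, A[0][2] + B[2][0] = 5 + 7 = 12) = 0 (attained at k = 0)
  C[0][1] = min over k of (A[0][0] + B[0][1] = 2 + 5 = 7, A[0][1] + B[1][1] = -4 + -2 = -6, A[0][2] + B[2][1] = 5 + -3 = 2) = -6 (attained at k = 1)
  C[0][2] = min over k of (A[0][0] + B[0][2] = 2 + 7 = 9, A[0][1] + B[1][2] = -4 + 4 = 0, A[0][2] + B[2][2] = 5 + 2 = 7) = 0 (attained at k = 1)
  C[1][0] = min over k of (A[1][0] + B[0][0] = -1 + -2 = -3, A[1][1] + B[1][0] = 9 + 10 = 19, A[1][2] + B[2][0] = 9 + 7 = 16) = -3 (attained at k = 0)
  C[1][1] = min over k of (A[1][0] + B[0][1] = -1 + 5 = 4, A[1][1] + B[1][1] = 9 + -2 = 7, A[1][2] + B[2][1] = 9 + -3 = 6) = 4 (attained at k = 0)
  C[1][2] = min over k of (A[1][0] + B[0][2] = -1 + 7 = 6, A[1][1] + B[1][2] = 9 + 4 = 13, A[1][2] + B[2][2] = 9 + 2 = 11) = 6 (attained at k = 0)
  C[2][0] = min over k of (A[2][0] + B[0][0] = -5 + -2 = -7, A[2][1] + B[1][0] = 5 + 10 = 15, A[2][2] + B[2][0] = 5 + 7 = 12) = -7 (attained at k = 0)
  C[2][1] = min over k of (A[2][0] + B[0][1] = -5 + 5 = 0, A[2][1] + B[1][1] = 5 + -2 = 3, A[2][2] + B[2][1] = 5 + -3 = 2) = 0 (attained at k = 0)
  C[2][2] = min over k of (A[2][0] + B[0][2] = -5 + 7 = 2, A[2][1] + B[1][2] = 5 + 4 = 9, A[2][2] + B[2][2] = 5 + 2 = 7) = 2 (attained at k = 0)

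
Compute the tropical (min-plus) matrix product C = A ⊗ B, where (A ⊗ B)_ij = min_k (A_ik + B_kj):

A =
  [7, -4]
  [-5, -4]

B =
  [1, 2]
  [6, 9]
A ⊗ B =
  [2, 5]
  [-4, -3]

Apply the min-plus product entry-by-entry:
  C[0][0] = min over k of (A[0][0] + B[0][0] = 7 + 1 = 8, A[0][1] + B[1][0] = -4 + 6 = 2) = 2 (attained at k = 1)
  C[0][1] = min over k of (A[0][0] + B[0][1] = 7 + 2 = 9, A[0][1] + B[1][1] = -4 + 9 = 5) = 5 (attained at k = 1)
  C[1][0] = min over k of (A[1][0] + B[0][0] = -5 + 1 = -4, A[1][1] + B[1][0] = -4 + 6 = 2) = -4 (attained at k = 0)
  C[1][1] = min over k of (A[1][0] + B[0][1] = -5 + 2 = -3, A[1][1] + B[1][1] = -4 + 9 = 5) = -3 (attained at k = 0)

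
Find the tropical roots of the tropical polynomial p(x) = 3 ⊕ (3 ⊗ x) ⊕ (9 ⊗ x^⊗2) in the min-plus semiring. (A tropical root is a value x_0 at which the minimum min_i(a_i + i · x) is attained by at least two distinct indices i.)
Roots: {-6, 0}

Each tropical root is a break point of the lower envelope of the lines y = a_i + i · x (there are 3 lines, with slopes 0, 1, ..., 2). Only the lines that attain the minimum somewhere contribute to roots; other lines are dominated. Here the surviving (envelope) indices are i = 2, i = 1, i = 0.
Intersections between consecutive envelope lines give the roots: for adjacent envelope indices i < j the intersection is x = (a_i − a_j) / (j − i). Reading off the sorted break points: {-6, 0}.
Verification: at each break x_0, at least two indices attain the minimum of min_i(a_i + i · x_0).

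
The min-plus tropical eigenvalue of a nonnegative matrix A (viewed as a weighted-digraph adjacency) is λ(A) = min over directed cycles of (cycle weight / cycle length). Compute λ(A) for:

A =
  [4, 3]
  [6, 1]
λ(A) = 1

Enumerate directed cycles and compute their means (weight / length). Sample:
  cycle 0 → 0: weight = 4, length = 1, mean = 4/1 ≈ 4.000
  cycle 1 → 1: weight = 1, length = 1, mean = 1/1 ≈ 1.000
  cycle 0 → 1 → 0: weight = 9, length = 2, mean = 9/2 ≈ 4.500
  cycle 1 → 0 → 1: weight = 9, length = 2, mean = 9/2 ≈ 4.500
Minimum mean = 1.000, attained e.g. along the cycle 1 → 1 with weight 1 and length 1. So λ(A) = 1/1 = 1.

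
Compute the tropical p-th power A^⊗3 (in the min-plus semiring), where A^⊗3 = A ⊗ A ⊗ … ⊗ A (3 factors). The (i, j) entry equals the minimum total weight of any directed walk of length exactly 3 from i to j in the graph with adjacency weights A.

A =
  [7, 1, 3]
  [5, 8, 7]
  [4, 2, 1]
A^⊗3 =
  [8, 6, 5]
  [11, 10, 9]
  [6, 4, 3]

Each entry (A^⊗3)_ij equals the minimum over all length-3 walks i = v_0 → v_1 → … → v_3 = j of Σ_t A[v_t][v_{t+1}]. For example, for (i, j) = (0, 2) we minimise over 9 possible intermediate vertex sequences; the minimum is 5, attained along the walk 0 → 2 → 2 → 2.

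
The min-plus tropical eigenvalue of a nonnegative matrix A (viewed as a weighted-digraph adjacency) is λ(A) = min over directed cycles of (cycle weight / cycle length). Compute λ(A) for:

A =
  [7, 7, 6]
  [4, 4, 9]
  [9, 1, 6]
λ(A) = 11/3

Enumerate directed cycles and compute their means (weight / length). Sample:
  cycle 0 → 0: weight = 7, length = 1, mean = 7/1 ≈ 7.000
  cycle 1 → 1: weight = 4, length = 1, mean = 4/1 ≈ 4.000
  cycle 2 → 2: weight = 6, length = 1, mean = 6/1 ≈ 6.000
  cycle 0 → 1 → 0: weight = 11, length = 2, mean = 11/2 ≈ 5.500
  cycle 0 → 2 → 0: weight = 15, length = 2, mean = 15/2 ≈ 7.500
  cycle 1 → 0 → 1: weight = 11, length = 2, mean = 11/2 ≈ 5.500
Minimum mean = 3.667, attained e.g. along the cycle 0 → 2 → 1 → 0 with weight 11 and length 3. So λ(A) = 11/3 = 11/3.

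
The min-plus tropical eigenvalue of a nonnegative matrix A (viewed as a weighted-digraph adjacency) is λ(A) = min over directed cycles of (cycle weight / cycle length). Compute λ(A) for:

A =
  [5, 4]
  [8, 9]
λ(A) = 5

Enumerate directed cycles and compute their means (weight / length). Sample:
  cycle 0 → 0: weight = 5, length = 1, mean = 5/1 ≈ 5.000
  cycle 1 → 1: weight = 9, length = 1, mean = 9/1 ≈ 9.000
  cycle 0 → 1 → 0: weight = 12, length = 2, mean = 12/2 ≈ 6.000
  cycle 1 → 0 → 1: weight = 12, length = 2, mean = 12/2 ≈ 6.000
Minimum mean = 5.000, attained e.g. along the cycle 0 → 0 with weight 5 and length 1. So λ(A) = 5/1 = 5.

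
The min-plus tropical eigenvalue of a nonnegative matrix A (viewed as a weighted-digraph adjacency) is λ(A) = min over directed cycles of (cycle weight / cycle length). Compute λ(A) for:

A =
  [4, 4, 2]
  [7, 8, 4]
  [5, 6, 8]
λ(A) = 7/2

Enumerate directed cycles and compute their means (weight / length). Sample:
  cycle 0 → 0: weight = 4, length = 1, mean = 4/1 ≈ 4.000
  cycle 1 → 1: weight = 8, length = 1, mean = 8/1 ≈ 8.000
  cycle 2 → 2: weight = 8, length = 1, mean = 8/1 ≈ 8.000
  cycle 0 → 1 → 0: weight = 11, length = 2, mean = 11/2 ≈ 5.500
  cycle 0 → 2 → 0: weight = 7, length = 2, mean = 7/2 ≈ 3.500
  cycle 1 → 0 → 1: weight = 11, length = 2, mean = 11/2 ≈ 5.500
Minimum mean = 3.500, attained e.g. along the cycle 0 → 2 → 0 with weight 7 and length 2. So λ(A) = 7/2 = 7/2.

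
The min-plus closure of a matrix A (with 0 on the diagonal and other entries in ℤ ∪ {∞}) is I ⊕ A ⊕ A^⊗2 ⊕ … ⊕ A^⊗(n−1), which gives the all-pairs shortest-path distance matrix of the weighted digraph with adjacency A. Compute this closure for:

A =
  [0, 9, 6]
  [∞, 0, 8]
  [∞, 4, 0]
Closure =
  [0, 9, 6]
  [∞, 0, 8]
  [∞, 4, 0]

This is the Floyd-Warshall all-pairs shortest-path computation. For each intermediate vertex k = 0, 1, …, 2, update dist[i][j] ← min(dist[i][j], dist[i][k] + dist[k][j]). The final matrix gives, for each (i, j), the minimum total weight of any directed path from i to j (possibly empty when i = j).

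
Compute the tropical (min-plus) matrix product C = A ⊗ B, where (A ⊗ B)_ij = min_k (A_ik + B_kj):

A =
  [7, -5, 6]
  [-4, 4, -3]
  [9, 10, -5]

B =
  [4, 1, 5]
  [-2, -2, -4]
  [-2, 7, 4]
A ⊗ B =
  [-7, -7, -9]
  [-5, -3, 0]
  [-7, 2, -1]

Apply the min-plus product entry-by-entry:
  C[0][0] = min over k of (A[0][0] + B[0][0] = 7 + 4 = 11, A[0][1] + B[1][0] = -5 + -2 = -7, A[0][2] + B[2][0] = 6 + -2 = 4) = -7 (attained at k = 1)
  C[0][1] = min over k of (A[0][0] + B[0][1] = 7 + 1 = 8, A[0][1] + B[1][1] = -5 + -2 = -7, A[0][2] + B[2][1] = 6 + 7 = 13) = -7 (attained at k = 1)
  C[0][2] = min over k of (A[0][0] + B[0][2] = 7 + 5 = 12, A[0][1] + B[1][2] = -5 + -4 = -9, A[0][2] + B[2][2] = 6 + 4 = 10) = -9 (attained at k = 1)
  C[1][0] = min over k of (A[1][0] + B[0][0] = -4 + 4 = 0, A[1][1] + B[1][0] = 4 + -2 = 2, A[1][2] + B[2][0] = -3 + -2 = -5) = -5 (attained at k = 2)
  C[1][1] = min over k of (A[1][0] + B[0][1] = -4 + 1 = -3, A[1][1] + B[1][1] = 4 + -2 = 2, A[1][2] + B[2][1] = -3 + 7 = 4) = -3 (attained at k = 0)
  C[1][2] = min over k of (A[1][0] + B[0][2] = -4 + 5 = 1, A[1][1] + B[1][2] = 4 + -4 = 0, A[1][2] + B[2][2] = -3 + 4 = 1) = 0 (attained at k = 1)
  C[2][0] = min over k of (A[2][0] + B[0][0] = 9 + 4 = 13, A[2][1] + B[1][0] = 10 + -2 = 8, A[2][2] + B[2][0] = -5 + -2 = -7) = -7 (attained at k = 2)
  C[2][1] = min over k of (A[2][0] + B[0][1] = 9 + 1 = 10, A[2][1] + B[1][1] = 10 + -2 = 8, A[2][2] + B[2][1] = -5 + 7 = 2) = 2 (attained at k = 2)
  C[2][2] = min over k of (A[2][0] + B[0][2] = 9 + 5 = 14, A[2][1] + B[1][2] = 10 + -4 = 6, A[2][2] + B[2][2] = -5 + 4 = -1) = -1 (attained at k = 2)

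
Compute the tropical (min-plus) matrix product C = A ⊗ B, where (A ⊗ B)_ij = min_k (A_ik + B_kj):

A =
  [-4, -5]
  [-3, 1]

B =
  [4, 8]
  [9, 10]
A ⊗ B =
  [0, 4]
  [1, 5]

Apply the min-plus product entry-by-entry:
  C[0][0] = min over k of (A[0][0] + B[0][0] = -4 + 4 = 0, A[0][1] + B[1][0] = -5 + 9 = 4) = 0 (attained at k = 0)
  C[0][1] = min over k of (A[0][0] + B[0][1] = -4 + 8 = 4, A[0][1] + B[1][1] = -5 + 10 = 5) = 4 (attained at k = 0)
  C[1][0] = min over k of (A[1][0] + B[0][0] = -3 + 4 = 1, A[1][1] + B[1][0] = 1 + 9 = 10) = 1 (attained at k = 0)
  C[1][1] = min over k of (A[1][0] + B[0][1] = -3 + 8 = 5, A[1][1] + B[1][1] = 1 + 10 = 11) = 5 (attained at k = 0)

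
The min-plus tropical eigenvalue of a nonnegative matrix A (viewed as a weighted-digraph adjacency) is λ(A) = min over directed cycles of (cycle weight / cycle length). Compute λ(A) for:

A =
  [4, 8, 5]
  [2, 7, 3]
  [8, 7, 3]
λ(A) = 3

Enumerate directed cycles and compute their means (weight / length). Sample:
  cycle 0 → 0: weight = 4, length = 1, mean = 4/1 ≈ 4.000
  cycle 1 → 1: weight = 7, length = 1, mean = 7/1 ≈ 7.000
  cycle 2 → 2: weight = 3, length = 1, mean = 3/1 ≈ 3.000
  cycle 0 → 1 → 0: weight = 10, length = 2, mean = 10/2 ≈ 5.000
  cycle 0 → 2 → 0: weight = 13, length = 2, mean = 13/2 ≈ 6.500
  cycle 1 → 0 → 1: weight = 10, length = 2, mean = 10/2 ≈ 5.000
Minimum mean = 3.000, attained e.g. along the cycle 2 → 2 with weight 3 and length 1. So λ(A) = 3/1 = 3.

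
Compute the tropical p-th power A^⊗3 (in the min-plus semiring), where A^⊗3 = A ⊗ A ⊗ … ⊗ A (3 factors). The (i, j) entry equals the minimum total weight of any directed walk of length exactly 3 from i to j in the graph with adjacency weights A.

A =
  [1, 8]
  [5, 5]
A^⊗3 =
  [3, 10]
  [7, 14]

Each entry (A^⊗3)_ij equals the minimum over all length-3 walks i = v_0 → v_1 → … → v_3 = j of Σ_t A[v_t][v_{t+1}]. For example, for (i, j) = (0, 1) we minimise over 4 possible intermediate vertex sequences; the minimum is 10, attained along the walk 0 → 0 → 0 → 1.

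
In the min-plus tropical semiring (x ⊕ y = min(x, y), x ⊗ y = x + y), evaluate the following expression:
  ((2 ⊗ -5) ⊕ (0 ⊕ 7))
((2 ⊗ -5) ⊕ (0 ⊕ 7)) = -3

Expand innermost to outermost. Recall ⊕ takes the minimum of its arguments and ⊗ takes their sum. Working out the expression ((2 ⊗ -5) ⊕ (0 ⊕ 7)) gives -3.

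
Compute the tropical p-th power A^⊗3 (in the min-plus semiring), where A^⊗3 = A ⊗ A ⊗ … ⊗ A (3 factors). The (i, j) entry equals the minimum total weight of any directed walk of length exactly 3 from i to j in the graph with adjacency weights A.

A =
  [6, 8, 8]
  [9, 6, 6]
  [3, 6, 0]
A^⊗3 =
  [11, 14, 8]
  [9, 12, 6]
  [3, 6, 0]

Each entry (A^⊗3)_ij equals the minimum over all length-3 walks i = v_0 → v_1 → … → v_3 = j of Σ_t A[v_t][v_{t+1}]. For example, for (i, j) = (0, 2) we minimise over 9 possible intermediate vertex sequences; the minimum is 8, attained along the walk 0 → 2 → 2 → 2.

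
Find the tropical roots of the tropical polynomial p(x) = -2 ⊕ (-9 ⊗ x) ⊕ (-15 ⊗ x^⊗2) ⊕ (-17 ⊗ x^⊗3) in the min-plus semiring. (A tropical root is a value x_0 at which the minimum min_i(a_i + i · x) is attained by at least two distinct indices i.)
Roots: {2, 6, 7}

Each tropical root is a break point of the lower envelope of the lines y = a_i + i · x (there are 4 lines, with slopes 0, 1, ..., 3). Only the lines that attain the minimum somewhere contribute to roots; other lines are dominated. Here the surviving (envelope) indices are i = 3, i = 2, i = 1, i = 0.
Intersections between consecutive envelope lines give the roots: for adjacent envelope indices i < j the intersection is x = (a_i − a_j) / (j − i). Reading off the sorted break points: {2, 6, 7}.
Verification: at each break x_0, at least two indices attain the minimum of min_i(a_i + i · x_0).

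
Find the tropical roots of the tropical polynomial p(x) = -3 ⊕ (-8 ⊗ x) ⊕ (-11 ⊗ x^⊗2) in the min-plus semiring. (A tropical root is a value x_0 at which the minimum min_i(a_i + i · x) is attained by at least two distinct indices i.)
Roots: {3, 5}

Each tropical root is a break point of the lower envelope of the lines y = a_i + i · x (there are 3 lines, with slopes 0, 1, ..., 2). Only the lines that attain the minimum somewhere contribute to roots; other lines are dominated. Here the surviving (envelope) indices are i = 2, i = 1, i = 0.
Intersections between consecutive envelope lines give the roots: for adjacent envelope indices i < j the intersection is x = (a_i − a_j) / (j − i). Reading off the sorted break points: {3, 5}.
Verification: at each break x_0, at least two indices attain the minimum of min_i(a_i + i · x_0).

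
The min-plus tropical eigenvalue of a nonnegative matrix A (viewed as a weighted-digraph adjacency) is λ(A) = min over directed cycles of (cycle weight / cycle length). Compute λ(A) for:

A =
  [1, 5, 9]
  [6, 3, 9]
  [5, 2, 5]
λ(A) = 1

Enumerate directed cycles and compute their means (weight / length). Sample:
  cycle 0 → 0: weight = 1, length = 1, mean = 1/1 ≈ 1.000
  cycle 1 → 1: weight = 3, length = 1, mean = 3/1 ≈ 3.000
  cycle 2 → 2: weight = 5, length = 1, mean = 5/1 ≈ 5.000
  cycle 0 → 1 → 0: weight = 11, length = 2, mean = 11/2 ≈ 5.500
  cycle 0 → 2 → 0: weight = 14, length = 2, mean = 14/2 ≈ 7.000
  cycle 1 → 0 → 1: weight = 11, length = 2, mean = 11/2 ≈ 5.500
Minimum mean = 1.000, attained e.g. along the cycle 0 → 0 with weight 1 and length 1. So λ(A) = 1/1 = 1.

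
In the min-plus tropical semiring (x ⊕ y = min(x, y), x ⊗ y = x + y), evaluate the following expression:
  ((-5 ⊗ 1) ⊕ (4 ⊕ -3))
((-5 ⊗ 1) ⊕ (4 ⊕ -3)) = -4

Expand innermost to outermost. Recall ⊕ takes the minimum of its arguments and ⊗ takes their sum. Working out the expression ((-5 ⊗ 1) ⊕ (4 ⊕ -3)) gives -4.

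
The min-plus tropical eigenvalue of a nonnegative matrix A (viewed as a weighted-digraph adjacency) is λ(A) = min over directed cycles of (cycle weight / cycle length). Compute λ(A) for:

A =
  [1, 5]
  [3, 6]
λ(A) = 1

Enumerate directed cycles and compute their means (weight / length). Sample:
  cycle 0 → 0: weight = 1, length = 1, mean = 1/1 ≈ 1.000
  cycle 1 → 1: weight = 6, length = 1, mean = 6/1 ≈ 6.000
  cycle 0 → 1 → 0: weight = 8, length = 2, mean = 8/2 ≈ 4.000
  cycle 1 → 0 → 1: weight = 8, length = 2, mean = 8/2 ≈ 4.000
Minimum mean = 1.000, attained e.g. along the cycle 0 → 0 with weight 1 and length 1. So λ(A) = 1/1 = 1.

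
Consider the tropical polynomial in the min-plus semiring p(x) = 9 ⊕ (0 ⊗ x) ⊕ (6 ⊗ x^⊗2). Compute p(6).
p(6) = 6

A tropical monomial a ⊗ x^⊗i evaluates to a + i · x. Evaluating each term at x = 6:
  Term 0 contributes 9 + 0 · 6 = 9
  Term 1 contributes 0 + 1 · 6 = 6
  Term 2 contributes 6 + 2 · 6 = 18
p(6) = ⊕ of these = min[9, 6, 18] = 6.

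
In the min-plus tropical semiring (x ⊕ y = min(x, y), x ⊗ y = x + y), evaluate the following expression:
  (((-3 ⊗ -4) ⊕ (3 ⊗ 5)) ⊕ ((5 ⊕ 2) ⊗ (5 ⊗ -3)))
(((-3 ⊗ -4) ⊕ (3 ⊗ 5)) ⊕ ((5 ⊕ 2) ⊗ (5 ⊗ -3))) = -7

Expand innermost to outermost. Recall ⊕ takes the minimum of its arguments and ⊗ takes their sum. Working out the expression (((-3 ⊗ -4) ⊕ (3 ⊗ 5)) ⊕ ((5 ⊕ 2) ⊗ (5 ⊗ -3))) gives -7.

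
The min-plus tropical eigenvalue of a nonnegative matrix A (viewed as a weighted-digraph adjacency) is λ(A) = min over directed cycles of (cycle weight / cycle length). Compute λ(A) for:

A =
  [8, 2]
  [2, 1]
λ(A) = 1

Enumerate directed cycles and compute their means (weight / length). Sample:
  cycle 0 → 0: weight = 8, length = 1, mean = 8/1 ≈ 8.000
  cycle 1 → 1: weight = 1, length = 1, mean = 1/1 ≈ 1.000
  cycle 0 → 1 → 0: weight = 4, length = 2, mean = 4/2 ≈ 2.000
  cycle 1 → 0 → 1: weight = 4, length = 2, mean = 4/2 ≈ 2.000
Minimum mean = 1.000, attained e.g. along the cycle 1 → 1 with weight 1 and length 1. So λ(A) = 1/1 = 1.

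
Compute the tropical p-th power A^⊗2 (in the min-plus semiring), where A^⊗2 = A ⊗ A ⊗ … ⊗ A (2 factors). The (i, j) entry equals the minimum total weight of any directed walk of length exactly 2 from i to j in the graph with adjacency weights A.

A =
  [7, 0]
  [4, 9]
A^⊗2 =
  [4, 7]
  [11, 4]

Each entry (A^⊗2)_ij equals the minimum over all length-2 walks i = v_0 → v_1 → … → v_2 = j of Σ_t A[v_t][v_{t+1}]. For example, for (i, j) = (0, 1) we minimise over 2 possible intermediate vertex sequences; the minimum is 7, attained along the walk 0 → 0 → 1.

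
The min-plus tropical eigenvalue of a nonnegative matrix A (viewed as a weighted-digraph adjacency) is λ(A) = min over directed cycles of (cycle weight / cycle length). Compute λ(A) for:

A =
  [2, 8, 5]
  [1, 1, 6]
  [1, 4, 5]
λ(A) = 1

Enumerate directed cycles and compute their means (weight / length). Sample:
  cycle 0 → 0: weight = 2, length = 1, mean = 2/1 ≈ 2.000
  cycle 1 → 1: weight = 1, length = 1, mean = 1/1 ≈ 1.000
  cycle 2 → 2: weight = 5, length = 1, mean = 5/1 ≈ 5.000
  cycle 0 → 1 → 0: weight = 9, length = 2, mean = 9/2 ≈ 4.500
  cycle 0 → 2 → 0: weight = 6, length = 2, mean = 6/2 ≈ 3.000
  cycle 1 → 0 → 1: weight = 9, length = 2, mean = 9/2 ≈ 4.500
Minimum mean = 1.000, attained e.g. along the cycle 1 → 1 with weight 1 and length 1. So λ(A) = 1/1 = 1.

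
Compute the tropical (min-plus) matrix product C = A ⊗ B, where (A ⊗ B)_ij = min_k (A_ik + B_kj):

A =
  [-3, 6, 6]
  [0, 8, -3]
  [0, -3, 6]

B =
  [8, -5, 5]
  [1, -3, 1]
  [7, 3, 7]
A ⊗ B =
  [5, -8, 2]
  [4, -5, 4]
  [-2, -6, -2]

Apply the min-plus product entry-by-entry:
  C[0][0] = min over k of (A[0][0] + B[0][0] = -3 + 8 = 5, A[0][1] + B[1][0] = 6 + 1 = 7, A[0][2] + B[2][0] = 6 + 7 = 13) = 5 (attained at k = 0)
  C[0][1] = min over k of (A[0][0] + B[0][1] = -3 + -5 = -8, A[0][1] + B[1][1] = 6 + -3 = 3, A[0][2] + B[2][1] = 6 + 3 = 9) = -8 (attained at k = 0)
  C[0][2] = min over k of (A[0][0] + B[0][2] = -3 + 5 = 2, A[0][1] + B[1][2] = 6 + 1 = 7, A[0][2] + B[2][2] = 6 + 7 = 13) = 2 (attained at k = 0)
  C[1][0] = min over k of (A[1][0] + B[0][0] = 0 + 8 = 8, A[1][1] + B[1][0] = 8 + 1 = 9, A[1][2] + B[2][0] = -3 + 7 = 4) = 4 (attained at k = 2)
  C[1][1] = min over k of (A[1][0] + B[0][1] = 0 + -5 = -5, A[1][1] + B[1][1] = 8 + -3 = 5, A[1][2] + B[2][1] = -3 + 3 = 0) = -5 (attained at k = 0)
  C[1][2] = min over k of (A[1][0] + B[0][2] = 0 + 5 = 5, A[1][1] + B[1][2] = 8 + 1 = 9, A[1][2] + B[2][2] = -3 + 7 = 4) = 4 (attained at k = 2)
  C[2][0] = min over k of (A[2][0] + B[0][0] = 0 + 8 = 8, A[2][1] + B[1][0] = -3 + 1 = -2, A[2][2] + B[2][0] = 6 + 7 = 13) = -2 (attained at k = 1)
  C[2][1] = min over k of (A[2][0] + B[0][1] = 0 + -5 = -5, A[2][1] + B[1][1] = -3 + -3 = -6, A[2][2] + B[2][1] = 6 + 3 = 9) = -6 (attained at k = 1)
  C[2][2] = min over k of (A[2][0] + B[0][2] = 0 + 5 = 5, A[2][1] + B[1][2] = -3 + 1 = -2, A[2][2] + B[2][2] = 6 + 7 = 13) = -2 (attained at k = 1)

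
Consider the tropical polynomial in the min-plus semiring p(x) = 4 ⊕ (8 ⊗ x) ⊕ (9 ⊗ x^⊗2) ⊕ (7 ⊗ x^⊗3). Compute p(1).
p(1) = 4

A tropical monomial a ⊗ x^⊗i evaluates to a + i · x. Evaluating each term at x = 1:
  Term 0 contributes 4 + 0 · 1 = 4
  Term 1 contributes 8 + 1 · 1 = 9
  Term 2 contributes 9 + 2 · 1 = 11
  Term 3 contributes 7 + 3 · 1 = 10
p(1) = ⊕ of these = min[4, 9, 11, 10] = 4.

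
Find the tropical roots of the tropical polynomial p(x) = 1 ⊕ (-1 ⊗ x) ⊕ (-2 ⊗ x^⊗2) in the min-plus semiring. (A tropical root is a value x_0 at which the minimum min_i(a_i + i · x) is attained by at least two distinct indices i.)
Roots: {1, 2}

Each tropical root is a break point of the lower envelope of the lines y = a_i + i · x (there are 3 lines, with slopes 0, 1, ..., 2). Only the lines that attain the minimum somewhere contribute to roots; other lines are dominated. Here the surviving (envelope) indices are i = 2, i = 1, i = 0.
Intersections between consecutive envelope lines give the roots: for adjacent envelope indices i < j the intersection is x = (a_i − a_j) / (j − i). Reading off the sorted break points: {1, 2}.
Verification: at each break x_0, at least two indices attain the minimum of min_i(a_i + i · x_0).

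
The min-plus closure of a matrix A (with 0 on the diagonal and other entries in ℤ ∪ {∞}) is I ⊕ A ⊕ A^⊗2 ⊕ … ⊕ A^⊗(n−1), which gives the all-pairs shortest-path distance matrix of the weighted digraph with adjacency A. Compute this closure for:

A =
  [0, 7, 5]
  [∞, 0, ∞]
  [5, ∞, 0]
Closure =
  [0, 7, 5]
  [∞, 0, ∞]
  [5, 12, 0]

This is the Floyd-Warshall all-pairs shortest-path computation. For each intermediate vertex k = 0, 1, …, 2, update dist[i][j] ← min(dist[i][j], dist[i][k] + dist[k][j]). The final matrix gives, for each (i, j), the minimum total weight of any directed path from i to j (possibly empty when i = j).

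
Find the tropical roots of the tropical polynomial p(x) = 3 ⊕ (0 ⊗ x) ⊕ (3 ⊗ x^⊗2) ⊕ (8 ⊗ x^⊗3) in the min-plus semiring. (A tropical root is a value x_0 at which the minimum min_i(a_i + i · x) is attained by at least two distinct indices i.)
Roots: {-5, -3, 3}

Each tropical root is a break point of the lower envelope of the lines y = a_i + i · x (there are 4 lines, with slopes 0, 1, ..., 3). Only the lines that attain the minimum somewhere contribute to roots; other lines are dominated. Here the surviving (envelope) indices are i = 3, i = 2, i = 1, i = 0.
Intersections between consecutive envelope lines give the roots: for adjacent envelope indices i < j the intersection is x = (a_i − a_j) / (j − i). Reading off the sorted break points: {-5, -3, 3}.
Verification: at each break x_0, at least two indices attain the minimum of min_i(a_i + i · x_0).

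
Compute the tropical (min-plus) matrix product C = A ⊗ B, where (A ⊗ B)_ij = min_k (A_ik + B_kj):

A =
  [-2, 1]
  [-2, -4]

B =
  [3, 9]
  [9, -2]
A ⊗ B =
  [1, -1]
  [1, -6]

Apply the min-plus product entry-by-entry:
  C[0][0] = min over k of (A[0][0] + B[0][0] = -2 + 3 = 1, A[0][1] + B[1][0] = 1 + 9 = 10) = 1 (attained at k = 0)
  C[0][1] = min over k of (A[0][0] + B[0][1] = -2 + 9 = 7, A[0][1] + B[1][1] = 1 + -2 = -1) = -1 (attained at k = 1)
  C[1][0] = min over k of (A[1][0] + B[0][0] = -2 + 3 = 1, A[1][1] + B[1][0] = -4 + 9 = 5) = 1 (attained at k = 0)
  C[1][1] = min over k of (A[1][0] + B[0][1] = -2 + 9 = 7, A[1][1] + B[1][1] = -4 + -2 = -6) = -6 (attained at k = 1)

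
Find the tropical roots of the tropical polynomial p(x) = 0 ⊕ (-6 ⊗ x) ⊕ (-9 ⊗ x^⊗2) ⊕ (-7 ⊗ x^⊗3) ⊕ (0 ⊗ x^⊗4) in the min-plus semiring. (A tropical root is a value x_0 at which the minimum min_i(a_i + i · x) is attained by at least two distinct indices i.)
Roots: {-7, -2, 3, 6}

Each tropical root is a break point of the lower envelope of the lines y = a_i + i · x (there are 5 lines, with slopes 0, 1, ..., 4). Only the lines that attain the minimum somewhere contribute to roots; other lines are dominated. Here the surviving (envelope) indices are i = 4, i = 3, i = 2, i = 1, i = 0.
Intersections between consecutive envelope lines give the roots: for adjacent envelope indices i < j the intersection is x = (a_i − a_j) / (j − i). Reading off the sorted break points: {-7, -2, 3, 6}.
Verification: at each break x_0, at least two indices attain the minimum of min_i(a_i + i · x_0).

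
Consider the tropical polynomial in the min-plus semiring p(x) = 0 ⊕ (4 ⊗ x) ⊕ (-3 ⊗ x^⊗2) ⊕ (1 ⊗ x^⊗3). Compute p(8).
p(8) = 0

A tropical monomial a ⊗ x^⊗i evaluates to a + i · x. Evaluating each term at x = 8:
  Term 0 contributes 0 + 0 · 8 = 0
  Term 1 contributes 4 + 1 · 8 = 12
  Term 2 contributes -3 + 2 · 8 = 13
  Term 3 contributes 1 + 3 · 8 = 25
p(8) = ⊕ of these = min[0, 12, 13, 25] = 0.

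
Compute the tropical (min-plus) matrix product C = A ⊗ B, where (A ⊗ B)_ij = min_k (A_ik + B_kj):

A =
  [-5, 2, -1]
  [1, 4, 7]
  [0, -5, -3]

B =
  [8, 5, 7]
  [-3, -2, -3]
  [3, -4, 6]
A ⊗ B =
  [-1, -5, -1]
  [1, 2, 1]
  [-8, -7, -8]

Apply the min-plus product entry-by-entry:
  C[0][0] = min over k of (A[0][0] + B[0][0] = -5 + 8 = 3, A[0][1] + B[1][0] = 2 + -3 = -1, A[0][2] + B[2][0] = -1 + 3 = 2) = -1 (attained at k = 1)
  C[0][1] = min over k of (A[0][0] + B[0][1] = -5 + 5 = 0, A[0][1] + B[1][1] = 2 + -2 = 0, A[0][2] + B[2][1] = -1 + -4 = -5) = -5 (attained at k = 2)
  C[0][2] = min over k of (A[0][0] + B[0][2] = -5 + 7 = 2, A[0][1] + B[1][2] = 2 + -3 = -1, A[0][2] + B[2][2] = -1 + 6 = 5) = -1 (attained at k = 1)
  C[1][0] = min over k of (A[1][0] + B[0][0] = 1 + 8 = 9, A[1][1] + B[1][0] = 4 + -3 = 1, A[1][2] + B[2][0] = 7 + 3 = 10) = 1 (attained at k = 1)
  C[1][1] = min over k of (A[1][0] + B[0][1] = 1 + 5 = 6, A[1][1] + B[1][1] = 4 + -2 = 2, A[1][2] + B[2][1] = 7 + -4 = 3) = 2 (attained at k = 1)
  C[1][2] = min over k of (A[1][0] + B[0][2] = 1 + 7 = 8, A[1][1] + B[1][2] = 4 + -3 = 1, A[1][2] + B[2][2] = 7 + 6 = 13) = 1 (attained at k = 1)
  C[2][0] = min over k of (A[2][0] + B[0][0] = 0 + 8 = 8, A[2][1] + B[1][0] = -5 + -3 = -8, A[2][2] + B[2][0] = -3 + 3 = 0) = -8 (attained at k = 1)
  C[2][1] = min over k of (A[2][0] + B[0][1] = 0 + 5 = 5, A[2][1] + B[1][1] = -5 + -2 = -7, A[2][2] + B[2][1] = -3 + -4 = -7) = -7 (attained at k = 1)
  C[2][2] = min over k of (A[2][0] + B[0][2] = 0 + 7 = 7, A[2][1] + B[1][2] = -5 + -3 = -8, A[2][2] + B[2][2] = -3 + 6 = 3) = -8 (attained at k = 1)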